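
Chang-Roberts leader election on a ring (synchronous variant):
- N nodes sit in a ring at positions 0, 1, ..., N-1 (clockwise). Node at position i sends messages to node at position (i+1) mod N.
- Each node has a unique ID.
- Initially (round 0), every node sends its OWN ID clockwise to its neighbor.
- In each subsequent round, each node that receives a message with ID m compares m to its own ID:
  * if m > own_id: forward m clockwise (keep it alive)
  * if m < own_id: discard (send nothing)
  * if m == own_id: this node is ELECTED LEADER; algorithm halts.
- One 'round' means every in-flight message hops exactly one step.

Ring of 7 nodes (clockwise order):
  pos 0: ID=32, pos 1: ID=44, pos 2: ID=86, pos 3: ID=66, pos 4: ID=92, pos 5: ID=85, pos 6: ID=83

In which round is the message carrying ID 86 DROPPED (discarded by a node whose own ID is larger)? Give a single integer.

Answer: 2

Derivation:
Round 1: pos1(id44) recv 32: drop; pos2(id86) recv 44: drop; pos3(id66) recv 86: fwd; pos4(id92) recv 66: drop; pos5(id85) recv 92: fwd; pos6(id83) recv 85: fwd; pos0(id32) recv 83: fwd
Round 2: pos4(id92) recv 86: drop; pos6(id83) recv 92: fwd; pos0(id32) recv 85: fwd; pos1(id44) recv 83: fwd
Round 3: pos0(id32) recv 92: fwd; pos1(id44) recv 85: fwd; pos2(id86) recv 83: drop
Round 4: pos1(id44) recv 92: fwd; pos2(id86) recv 85: drop
Round 5: pos2(id86) recv 92: fwd
Round 6: pos3(id66) recv 92: fwd
Round 7: pos4(id92) recv 92: ELECTED
Message ID 86 originates at pos 2; dropped at pos 4 in round 2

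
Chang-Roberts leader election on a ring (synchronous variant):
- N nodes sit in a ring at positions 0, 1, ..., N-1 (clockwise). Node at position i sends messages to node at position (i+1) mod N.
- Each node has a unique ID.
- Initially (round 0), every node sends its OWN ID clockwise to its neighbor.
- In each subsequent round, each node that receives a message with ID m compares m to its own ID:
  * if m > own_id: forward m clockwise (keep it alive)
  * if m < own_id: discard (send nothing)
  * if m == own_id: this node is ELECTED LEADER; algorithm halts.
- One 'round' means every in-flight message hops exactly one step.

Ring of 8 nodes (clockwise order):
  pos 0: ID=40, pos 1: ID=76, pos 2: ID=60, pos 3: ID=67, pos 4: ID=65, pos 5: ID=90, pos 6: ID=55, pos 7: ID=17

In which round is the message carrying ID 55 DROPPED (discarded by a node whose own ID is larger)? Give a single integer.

Answer: 3

Derivation:
Round 1: pos1(id76) recv 40: drop; pos2(id60) recv 76: fwd; pos3(id67) recv 60: drop; pos4(id65) recv 67: fwd; pos5(id90) recv 65: drop; pos6(id55) recv 90: fwd; pos7(id17) recv 55: fwd; pos0(id40) recv 17: drop
Round 2: pos3(id67) recv 76: fwd; pos5(id90) recv 67: drop; pos7(id17) recv 90: fwd; pos0(id40) recv 55: fwd
Round 3: pos4(id65) recv 76: fwd; pos0(id40) recv 90: fwd; pos1(id76) recv 55: drop
Round 4: pos5(id90) recv 76: drop; pos1(id76) recv 90: fwd
Round 5: pos2(id60) recv 90: fwd
Round 6: pos3(id67) recv 90: fwd
Round 7: pos4(id65) recv 90: fwd
Round 8: pos5(id90) recv 90: ELECTED
Message ID 55 originates at pos 6; dropped at pos 1 in round 3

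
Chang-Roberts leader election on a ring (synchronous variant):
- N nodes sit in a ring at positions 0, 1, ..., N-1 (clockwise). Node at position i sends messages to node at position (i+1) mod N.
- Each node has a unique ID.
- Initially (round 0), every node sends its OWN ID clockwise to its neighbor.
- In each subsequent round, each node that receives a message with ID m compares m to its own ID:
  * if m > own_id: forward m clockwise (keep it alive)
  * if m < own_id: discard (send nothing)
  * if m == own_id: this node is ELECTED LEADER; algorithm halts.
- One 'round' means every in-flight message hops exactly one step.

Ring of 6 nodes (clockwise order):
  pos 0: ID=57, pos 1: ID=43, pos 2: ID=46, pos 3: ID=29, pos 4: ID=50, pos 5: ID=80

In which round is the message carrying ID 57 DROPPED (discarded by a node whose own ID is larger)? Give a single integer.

Answer: 5

Derivation:
Round 1: pos1(id43) recv 57: fwd; pos2(id46) recv 43: drop; pos3(id29) recv 46: fwd; pos4(id50) recv 29: drop; pos5(id80) recv 50: drop; pos0(id57) recv 80: fwd
Round 2: pos2(id46) recv 57: fwd; pos4(id50) recv 46: drop; pos1(id43) recv 80: fwd
Round 3: pos3(id29) recv 57: fwd; pos2(id46) recv 80: fwd
Round 4: pos4(id50) recv 57: fwd; pos3(id29) recv 80: fwd
Round 5: pos5(id80) recv 57: drop; pos4(id50) recv 80: fwd
Round 6: pos5(id80) recv 80: ELECTED
Message ID 57 originates at pos 0; dropped at pos 5 in round 5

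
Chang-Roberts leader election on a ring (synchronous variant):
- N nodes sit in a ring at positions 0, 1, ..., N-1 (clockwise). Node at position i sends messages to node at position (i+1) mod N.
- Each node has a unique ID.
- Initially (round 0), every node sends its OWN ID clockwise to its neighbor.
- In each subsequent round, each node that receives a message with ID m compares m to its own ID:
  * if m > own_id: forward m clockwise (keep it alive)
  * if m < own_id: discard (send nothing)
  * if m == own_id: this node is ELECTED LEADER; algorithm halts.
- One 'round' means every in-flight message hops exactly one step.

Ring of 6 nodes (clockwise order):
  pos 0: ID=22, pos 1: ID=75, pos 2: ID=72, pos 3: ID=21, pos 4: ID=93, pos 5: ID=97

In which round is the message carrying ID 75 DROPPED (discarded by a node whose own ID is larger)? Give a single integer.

Answer: 3

Derivation:
Round 1: pos1(id75) recv 22: drop; pos2(id72) recv 75: fwd; pos3(id21) recv 72: fwd; pos4(id93) recv 21: drop; pos5(id97) recv 93: drop; pos0(id22) recv 97: fwd
Round 2: pos3(id21) recv 75: fwd; pos4(id93) recv 72: drop; pos1(id75) recv 97: fwd
Round 3: pos4(id93) recv 75: drop; pos2(id72) recv 97: fwd
Round 4: pos3(id21) recv 97: fwd
Round 5: pos4(id93) recv 97: fwd
Round 6: pos5(id97) recv 97: ELECTED
Message ID 75 originates at pos 1; dropped at pos 4 in round 3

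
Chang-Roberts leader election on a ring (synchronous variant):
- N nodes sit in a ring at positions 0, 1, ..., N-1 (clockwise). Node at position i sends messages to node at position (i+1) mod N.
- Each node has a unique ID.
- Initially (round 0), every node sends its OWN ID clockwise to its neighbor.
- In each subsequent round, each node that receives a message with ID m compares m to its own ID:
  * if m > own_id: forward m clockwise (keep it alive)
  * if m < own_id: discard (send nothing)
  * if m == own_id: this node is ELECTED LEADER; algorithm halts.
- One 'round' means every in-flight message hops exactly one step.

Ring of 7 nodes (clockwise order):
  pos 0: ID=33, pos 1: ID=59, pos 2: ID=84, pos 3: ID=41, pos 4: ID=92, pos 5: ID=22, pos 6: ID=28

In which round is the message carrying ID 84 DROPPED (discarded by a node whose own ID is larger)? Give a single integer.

Answer: 2

Derivation:
Round 1: pos1(id59) recv 33: drop; pos2(id84) recv 59: drop; pos3(id41) recv 84: fwd; pos4(id92) recv 41: drop; pos5(id22) recv 92: fwd; pos6(id28) recv 22: drop; pos0(id33) recv 28: drop
Round 2: pos4(id92) recv 84: drop; pos6(id28) recv 92: fwd
Round 3: pos0(id33) recv 92: fwd
Round 4: pos1(id59) recv 92: fwd
Round 5: pos2(id84) recv 92: fwd
Round 6: pos3(id41) recv 92: fwd
Round 7: pos4(id92) recv 92: ELECTED
Message ID 84 originates at pos 2; dropped at pos 4 in round 2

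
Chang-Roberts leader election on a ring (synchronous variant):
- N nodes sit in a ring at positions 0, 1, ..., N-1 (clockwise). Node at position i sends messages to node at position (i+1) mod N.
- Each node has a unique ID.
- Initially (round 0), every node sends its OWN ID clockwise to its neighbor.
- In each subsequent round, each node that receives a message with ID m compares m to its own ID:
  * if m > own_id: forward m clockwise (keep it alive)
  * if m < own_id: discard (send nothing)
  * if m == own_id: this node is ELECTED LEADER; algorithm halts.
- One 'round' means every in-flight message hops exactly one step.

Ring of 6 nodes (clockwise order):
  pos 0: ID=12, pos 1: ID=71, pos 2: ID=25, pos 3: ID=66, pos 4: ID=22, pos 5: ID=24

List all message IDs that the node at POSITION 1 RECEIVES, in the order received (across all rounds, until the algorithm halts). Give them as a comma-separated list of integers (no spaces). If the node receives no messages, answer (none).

Answer: 12,24,66,71

Derivation:
Round 1: pos1(id71) recv 12: drop; pos2(id25) recv 71: fwd; pos3(id66) recv 25: drop; pos4(id22) recv 66: fwd; pos5(id24) recv 22: drop; pos0(id12) recv 24: fwd
Round 2: pos3(id66) recv 71: fwd; pos5(id24) recv 66: fwd; pos1(id71) recv 24: drop
Round 3: pos4(id22) recv 71: fwd; pos0(id12) recv 66: fwd
Round 4: pos5(id24) recv 71: fwd; pos1(id71) recv 66: drop
Round 5: pos0(id12) recv 71: fwd
Round 6: pos1(id71) recv 71: ELECTED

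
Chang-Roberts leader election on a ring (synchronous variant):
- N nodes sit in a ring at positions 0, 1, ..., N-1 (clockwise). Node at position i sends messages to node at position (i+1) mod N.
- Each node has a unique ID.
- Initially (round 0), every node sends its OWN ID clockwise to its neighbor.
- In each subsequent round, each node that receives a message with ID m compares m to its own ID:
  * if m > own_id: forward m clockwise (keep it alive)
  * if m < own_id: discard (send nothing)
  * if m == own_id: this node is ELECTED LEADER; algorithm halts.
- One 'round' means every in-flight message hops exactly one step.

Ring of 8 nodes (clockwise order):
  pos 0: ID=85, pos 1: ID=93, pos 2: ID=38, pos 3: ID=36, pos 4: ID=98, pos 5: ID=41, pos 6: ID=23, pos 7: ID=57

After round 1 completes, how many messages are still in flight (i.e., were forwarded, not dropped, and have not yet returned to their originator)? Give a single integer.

Round 1: pos1(id93) recv 85: drop; pos2(id38) recv 93: fwd; pos3(id36) recv 38: fwd; pos4(id98) recv 36: drop; pos5(id41) recv 98: fwd; pos6(id23) recv 41: fwd; pos7(id57) recv 23: drop; pos0(id85) recv 57: drop
After round 1: 4 messages still in flight

Answer: 4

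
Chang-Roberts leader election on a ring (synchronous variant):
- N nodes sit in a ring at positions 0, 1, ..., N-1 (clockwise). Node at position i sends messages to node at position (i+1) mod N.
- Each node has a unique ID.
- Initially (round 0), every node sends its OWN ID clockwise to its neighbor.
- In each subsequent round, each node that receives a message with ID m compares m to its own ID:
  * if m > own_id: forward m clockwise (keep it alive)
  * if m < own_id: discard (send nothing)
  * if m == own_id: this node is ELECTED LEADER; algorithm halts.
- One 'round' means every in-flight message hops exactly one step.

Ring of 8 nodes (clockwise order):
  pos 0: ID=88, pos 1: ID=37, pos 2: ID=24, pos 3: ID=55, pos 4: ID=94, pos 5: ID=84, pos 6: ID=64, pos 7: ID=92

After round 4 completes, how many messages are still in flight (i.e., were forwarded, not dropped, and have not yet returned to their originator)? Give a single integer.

Answer: 2

Derivation:
Round 1: pos1(id37) recv 88: fwd; pos2(id24) recv 37: fwd; pos3(id55) recv 24: drop; pos4(id94) recv 55: drop; pos5(id84) recv 94: fwd; pos6(id64) recv 84: fwd; pos7(id92) recv 64: drop; pos0(id88) recv 92: fwd
Round 2: pos2(id24) recv 88: fwd; pos3(id55) recv 37: drop; pos6(id64) recv 94: fwd; pos7(id92) recv 84: drop; pos1(id37) recv 92: fwd
Round 3: pos3(id55) recv 88: fwd; pos7(id92) recv 94: fwd; pos2(id24) recv 92: fwd
Round 4: pos4(id94) recv 88: drop; pos0(id88) recv 94: fwd; pos3(id55) recv 92: fwd
After round 4: 2 messages still in flight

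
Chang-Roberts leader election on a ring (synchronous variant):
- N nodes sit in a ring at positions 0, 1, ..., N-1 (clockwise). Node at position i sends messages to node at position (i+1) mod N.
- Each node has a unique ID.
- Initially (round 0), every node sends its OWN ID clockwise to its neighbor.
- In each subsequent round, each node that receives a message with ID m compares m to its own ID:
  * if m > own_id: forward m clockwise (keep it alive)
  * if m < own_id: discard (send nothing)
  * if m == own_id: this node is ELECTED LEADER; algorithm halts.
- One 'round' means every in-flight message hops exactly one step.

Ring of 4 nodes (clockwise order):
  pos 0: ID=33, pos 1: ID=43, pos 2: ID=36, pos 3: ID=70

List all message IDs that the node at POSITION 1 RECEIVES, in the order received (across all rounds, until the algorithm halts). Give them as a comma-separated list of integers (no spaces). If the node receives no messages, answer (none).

Round 1: pos1(id43) recv 33: drop; pos2(id36) recv 43: fwd; pos3(id70) recv 36: drop; pos0(id33) recv 70: fwd
Round 2: pos3(id70) recv 43: drop; pos1(id43) recv 70: fwd
Round 3: pos2(id36) recv 70: fwd
Round 4: pos3(id70) recv 70: ELECTED

Answer: 33,70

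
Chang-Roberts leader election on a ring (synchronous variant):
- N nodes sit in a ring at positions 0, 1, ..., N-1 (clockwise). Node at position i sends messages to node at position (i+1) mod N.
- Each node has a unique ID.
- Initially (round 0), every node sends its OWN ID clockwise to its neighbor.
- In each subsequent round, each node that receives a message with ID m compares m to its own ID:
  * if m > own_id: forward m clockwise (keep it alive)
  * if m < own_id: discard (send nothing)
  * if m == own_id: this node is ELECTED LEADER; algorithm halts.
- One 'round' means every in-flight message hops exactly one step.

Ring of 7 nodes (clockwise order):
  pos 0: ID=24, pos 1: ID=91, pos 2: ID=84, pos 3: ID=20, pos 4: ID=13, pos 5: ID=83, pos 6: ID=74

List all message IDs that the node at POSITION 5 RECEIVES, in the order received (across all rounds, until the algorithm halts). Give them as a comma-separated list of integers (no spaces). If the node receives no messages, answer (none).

Round 1: pos1(id91) recv 24: drop; pos2(id84) recv 91: fwd; pos3(id20) recv 84: fwd; pos4(id13) recv 20: fwd; pos5(id83) recv 13: drop; pos6(id74) recv 83: fwd; pos0(id24) recv 74: fwd
Round 2: pos3(id20) recv 91: fwd; pos4(id13) recv 84: fwd; pos5(id83) recv 20: drop; pos0(id24) recv 83: fwd; pos1(id91) recv 74: drop
Round 3: pos4(id13) recv 91: fwd; pos5(id83) recv 84: fwd; pos1(id91) recv 83: drop
Round 4: pos5(id83) recv 91: fwd; pos6(id74) recv 84: fwd
Round 5: pos6(id74) recv 91: fwd; pos0(id24) recv 84: fwd
Round 6: pos0(id24) recv 91: fwd; pos1(id91) recv 84: drop
Round 7: pos1(id91) recv 91: ELECTED

Answer: 13,20,84,91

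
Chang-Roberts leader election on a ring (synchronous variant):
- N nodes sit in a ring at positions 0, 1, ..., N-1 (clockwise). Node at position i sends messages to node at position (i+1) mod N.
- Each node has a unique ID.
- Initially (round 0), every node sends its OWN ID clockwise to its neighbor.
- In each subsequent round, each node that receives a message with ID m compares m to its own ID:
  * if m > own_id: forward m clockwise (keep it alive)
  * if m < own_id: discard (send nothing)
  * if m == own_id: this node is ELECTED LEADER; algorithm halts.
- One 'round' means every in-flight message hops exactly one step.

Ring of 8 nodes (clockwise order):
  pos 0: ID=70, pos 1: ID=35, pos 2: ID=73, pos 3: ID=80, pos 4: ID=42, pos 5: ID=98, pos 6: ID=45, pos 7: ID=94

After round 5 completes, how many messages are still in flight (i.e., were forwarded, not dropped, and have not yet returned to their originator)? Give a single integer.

Answer: 2

Derivation:
Round 1: pos1(id35) recv 70: fwd; pos2(id73) recv 35: drop; pos3(id80) recv 73: drop; pos4(id42) recv 80: fwd; pos5(id98) recv 42: drop; pos6(id45) recv 98: fwd; pos7(id94) recv 45: drop; pos0(id70) recv 94: fwd
Round 2: pos2(id73) recv 70: drop; pos5(id98) recv 80: drop; pos7(id94) recv 98: fwd; pos1(id35) recv 94: fwd
Round 3: pos0(id70) recv 98: fwd; pos2(id73) recv 94: fwd
Round 4: pos1(id35) recv 98: fwd; pos3(id80) recv 94: fwd
Round 5: pos2(id73) recv 98: fwd; pos4(id42) recv 94: fwd
After round 5: 2 messages still in flight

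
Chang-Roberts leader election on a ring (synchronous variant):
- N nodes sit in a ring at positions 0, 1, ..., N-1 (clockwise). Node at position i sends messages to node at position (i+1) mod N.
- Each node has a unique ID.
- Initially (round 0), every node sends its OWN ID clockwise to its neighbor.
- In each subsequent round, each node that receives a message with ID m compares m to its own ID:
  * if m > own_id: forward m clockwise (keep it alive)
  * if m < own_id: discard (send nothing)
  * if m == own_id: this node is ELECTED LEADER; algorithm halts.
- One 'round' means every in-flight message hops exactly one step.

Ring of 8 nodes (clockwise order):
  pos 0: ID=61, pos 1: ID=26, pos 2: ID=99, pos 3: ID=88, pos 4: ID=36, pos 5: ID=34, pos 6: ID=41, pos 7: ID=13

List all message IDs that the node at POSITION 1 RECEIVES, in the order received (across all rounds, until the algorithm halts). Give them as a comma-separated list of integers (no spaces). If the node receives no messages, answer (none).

Round 1: pos1(id26) recv 61: fwd; pos2(id99) recv 26: drop; pos3(id88) recv 99: fwd; pos4(id36) recv 88: fwd; pos5(id34) recv 36: fwd; pos6(id41) recv 34: drop; pos7(id13) recv 41: fwd; pos0(id61) recv 13: drop
Round 2: pos2(id99) recv 61: drop; pos4(id36) recv 99: fwd; pos5(id34) recv 88: fwd; pos6(id41) recv 36: drop; pos0(id61) recv 41: drop
Round 3: pos5(id34) recv 99: fwd; pos6(id41) recv 88: fwd
Round 4: pos6(id41) recv 99: fwd; pos7(id13) recv 88: fwd
Round 5: pos7(id13) recv 99: fwd; pos0(id61) recv 88: fwd
Round 6: pos0(id61) recv 99: fwd; pos1(id26) recv 88: fwd
Round 7: pos1(id26) recv 99: fwd; pos2(id99) recv 88: drop
Round 8: pos2(id99) recv 99: ELECTED

Answer: 61,88,99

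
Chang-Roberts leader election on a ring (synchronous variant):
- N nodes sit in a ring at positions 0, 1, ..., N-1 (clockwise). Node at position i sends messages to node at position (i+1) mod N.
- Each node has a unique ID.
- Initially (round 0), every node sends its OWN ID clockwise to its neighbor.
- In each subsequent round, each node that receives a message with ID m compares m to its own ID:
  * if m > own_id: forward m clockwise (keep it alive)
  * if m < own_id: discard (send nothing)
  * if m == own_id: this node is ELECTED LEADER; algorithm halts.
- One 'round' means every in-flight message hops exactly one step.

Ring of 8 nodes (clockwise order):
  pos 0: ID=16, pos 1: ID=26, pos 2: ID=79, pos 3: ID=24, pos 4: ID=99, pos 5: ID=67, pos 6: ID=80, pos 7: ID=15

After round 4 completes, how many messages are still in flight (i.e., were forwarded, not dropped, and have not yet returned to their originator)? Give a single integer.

Round 1: pos1(id26) recv 16: drop; pos2(id79) recv 26: drop; pos3(id24) recv 79: fwd; pos4(id99) recv 24: drop; pos5(id67) recv 99: fwd; pos6(id80) recv 67: drop; pos7(id15) recv 80: fwd; pos0(id16) recv 15: drop
Round 2: pos4(id99) recv 79: drop; pos6(id80) recv 99: fwd; pos0(id16) recv 80: fwd
Round 3: pos7(id15) recv 99: fwd; pos1(id26) recv 80: fwd
Round 4: pos0(id16) recv 99: fwd; pos2(id79) recv 80: fwd
After round 4: 2 messages still in flight

Answer: 2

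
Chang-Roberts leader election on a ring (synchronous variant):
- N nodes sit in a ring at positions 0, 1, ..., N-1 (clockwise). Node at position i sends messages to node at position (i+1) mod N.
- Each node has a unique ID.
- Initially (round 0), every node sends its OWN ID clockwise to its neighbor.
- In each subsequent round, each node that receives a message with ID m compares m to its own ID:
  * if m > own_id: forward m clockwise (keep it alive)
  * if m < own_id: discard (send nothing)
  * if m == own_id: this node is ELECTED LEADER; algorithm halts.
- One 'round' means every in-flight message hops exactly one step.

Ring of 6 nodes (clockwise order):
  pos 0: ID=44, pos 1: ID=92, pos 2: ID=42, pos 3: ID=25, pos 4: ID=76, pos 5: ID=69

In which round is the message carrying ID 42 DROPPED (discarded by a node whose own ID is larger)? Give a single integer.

Answer: 2

Derivation:
Round 1: pos1(id92) recv 44: drop; pos2(id42) recv 92: fwd; pos3(id25) recv 42: fwd; pos4(id76) recv 25: drop; pos5(id69) recv 76: fwd; pos0(id44) recv 69: fwd
Round 2: pos3(id25) recv 92: fwd; pos4(id76) recv 42: drop; pos0(id44) recv 76: fwd; pos1(id92) recv 69: drop
Round 3: pos4(id76) recv 92: fwd; pos1(id92) recv 76: drop
Round 4: pos5(id69) recv 92: fwd
Round 5: pos0(id44) recv 92: fwd
Round 6: pos1(id92) recv 92: ELECTED
Message ID 42 originates at pos 2; dropped at pos 4 in round 2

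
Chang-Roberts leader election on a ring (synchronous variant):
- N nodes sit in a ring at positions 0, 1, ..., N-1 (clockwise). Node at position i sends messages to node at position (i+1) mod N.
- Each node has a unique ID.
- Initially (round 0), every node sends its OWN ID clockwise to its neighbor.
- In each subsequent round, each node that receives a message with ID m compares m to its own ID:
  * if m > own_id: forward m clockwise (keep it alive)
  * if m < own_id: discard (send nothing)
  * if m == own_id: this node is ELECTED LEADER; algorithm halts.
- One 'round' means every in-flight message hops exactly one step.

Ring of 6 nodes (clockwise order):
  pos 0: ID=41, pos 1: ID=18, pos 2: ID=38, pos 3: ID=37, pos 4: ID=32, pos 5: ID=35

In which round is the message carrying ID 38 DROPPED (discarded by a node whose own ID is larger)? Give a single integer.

Answer: 4

Derivation:
Round 1: pos1(id18) recv 41: fwd; pos2(id38) recv 18: drop; pos3(id37) recv 38: fwd; pos4(id32) recv 37: fwd; pos5(id35) recv 32: drop; pos0(id41) recv 35: drop
Round 2: pos2(id38) recv 41: fwd; pos4(id32) recv 38: fwd; pos5(id35) recv 37: fwd
Round 3: pos3(id37) recv 41: fwd; pos5(id35) recv 38: fwd; pos0(id41) recv 37: drop
Round 4: pos4(id32) recv 41: fwd; pos0(id41) recv 38: drop
Round 5: pos5(id35) recv 41: fwd
Round 6: pos0(id41) recv 41: ELECTED
Message ID 38 originates at pos 2; dropped at pos 0 in round 4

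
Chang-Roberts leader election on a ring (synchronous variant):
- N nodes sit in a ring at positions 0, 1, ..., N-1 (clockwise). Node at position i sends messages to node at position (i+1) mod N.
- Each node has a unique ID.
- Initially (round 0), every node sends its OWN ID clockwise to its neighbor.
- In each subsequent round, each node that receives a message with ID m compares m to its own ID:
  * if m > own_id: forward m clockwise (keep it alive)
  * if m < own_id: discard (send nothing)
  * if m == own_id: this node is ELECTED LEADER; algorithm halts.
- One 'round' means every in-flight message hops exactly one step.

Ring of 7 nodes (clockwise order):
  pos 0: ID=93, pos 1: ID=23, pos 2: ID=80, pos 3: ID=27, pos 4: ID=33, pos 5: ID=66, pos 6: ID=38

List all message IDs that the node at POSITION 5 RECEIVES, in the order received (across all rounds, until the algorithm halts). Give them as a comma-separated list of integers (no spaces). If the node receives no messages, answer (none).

Round 1: pos1(id23) recv 93: fwd; pos2(id80) recv 23: drop; pos3(id27) recv 80: fwd; pos4(id33) recv 27: drop; pos5(id66) recv 33: drop; pos6(id38) recv 66: fwd; pos0(id93) recv 38: drop
Round 2: pos2(id80) recv 93: fwd; pos4(id33) recv 80: fwd; pos0(id93) recv 66: drop
Round 3: pos3(id27) recv 93: fwd; pos5(id66) recv 80: fwd
Round 4: pos4(id33) recv 93: fwd; pos6(id38) recv 80: fwd
Round 5: pos5(id66) recv 93: fwd; pos0(id93) recv 80: drop
Round 6: pos6(id38) recv 93: fwd
Round 7: pos0(id93) recv 93: ELECTED

Answer: 33,80,93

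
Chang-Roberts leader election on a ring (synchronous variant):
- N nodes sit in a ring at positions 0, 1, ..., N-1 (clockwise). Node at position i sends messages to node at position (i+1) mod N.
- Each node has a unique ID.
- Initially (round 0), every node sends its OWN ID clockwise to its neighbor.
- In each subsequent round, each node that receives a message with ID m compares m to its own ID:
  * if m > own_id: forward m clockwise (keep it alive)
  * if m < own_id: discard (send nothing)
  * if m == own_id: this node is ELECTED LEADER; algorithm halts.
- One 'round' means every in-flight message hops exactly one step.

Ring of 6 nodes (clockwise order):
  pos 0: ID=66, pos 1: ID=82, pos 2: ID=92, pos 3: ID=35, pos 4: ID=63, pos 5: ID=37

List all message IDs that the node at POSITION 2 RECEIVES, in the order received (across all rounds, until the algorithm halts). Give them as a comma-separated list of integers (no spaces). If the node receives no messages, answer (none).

Round 1: pos1(id82) recv 66: drop; pos2(id92) recv 82: drop; pos3(id35) recv 92: fwd; pos4(id63) recv 35: drop; pos5(id37) recv 63: fwd; pos0(id66) recv 37: drop
Round 2: pos4(id63) recv 92: fwd; pos0(id66) recv 63: drop
Round 3: pos5(id37) recv 92: fwd
Round 4: pos0(id66) recv 92: fwd
Round 5: pos1(id82) recv 92: fwd
Round 6: pos2(id92) recv 92: ELECTED

Answer: 82,92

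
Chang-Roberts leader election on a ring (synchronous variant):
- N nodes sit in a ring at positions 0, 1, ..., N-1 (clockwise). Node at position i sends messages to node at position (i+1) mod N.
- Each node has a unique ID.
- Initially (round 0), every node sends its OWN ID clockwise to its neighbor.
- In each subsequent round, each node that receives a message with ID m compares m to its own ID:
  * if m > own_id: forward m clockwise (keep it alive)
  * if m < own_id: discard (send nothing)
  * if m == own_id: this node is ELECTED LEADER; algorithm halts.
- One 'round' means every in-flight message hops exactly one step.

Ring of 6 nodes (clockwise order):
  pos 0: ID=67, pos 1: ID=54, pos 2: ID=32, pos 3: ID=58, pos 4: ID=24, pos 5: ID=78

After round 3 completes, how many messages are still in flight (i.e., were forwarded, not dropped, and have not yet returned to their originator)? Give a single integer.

Answer: 2

Derivation:
Round 1: pos1(id54) recv 67: fwd; pos2(id32) recv 54: fwd; pos3(id58) recv 32: drop; pos4(id24) recv 58: fwd; pos5(id78) recv 24: drop; pos0(id67) recv 78: fwd
Round 2: pos2(id32) recv 67: fwd; pos3(id58) recv 54: drop; pos5(id78) recv 58: drop; pos1(id54) recv 78: fwd
Round 3: pos3(id58) recv 67: fwd; pos2(id32) recv 78: fwd
After round 3: 2 messages still in flight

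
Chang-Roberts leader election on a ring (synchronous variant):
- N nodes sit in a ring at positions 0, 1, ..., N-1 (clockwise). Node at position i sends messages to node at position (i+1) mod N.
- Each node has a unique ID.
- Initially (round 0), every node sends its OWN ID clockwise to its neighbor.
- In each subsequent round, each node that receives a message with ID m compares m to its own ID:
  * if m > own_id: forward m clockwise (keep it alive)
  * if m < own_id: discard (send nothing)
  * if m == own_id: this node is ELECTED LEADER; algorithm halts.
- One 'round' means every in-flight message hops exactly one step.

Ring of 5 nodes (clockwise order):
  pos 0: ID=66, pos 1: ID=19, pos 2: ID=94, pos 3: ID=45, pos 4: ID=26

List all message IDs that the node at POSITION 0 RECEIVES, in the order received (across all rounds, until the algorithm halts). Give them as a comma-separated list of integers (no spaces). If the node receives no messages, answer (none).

Round 1: pos1(id19) recv 66: fwd; pos2(id94) recv 19: drop; pos3(id45) recv 94: fwd; pos4(id26) recv 45: fwd; pos0(id66) recv 26: drop
Round 2: pos2(id94) recv 66: drop; pos4(id26) recv 94: fwd; pos0(id66) recv 45: drop
Round 3: pos0(id66) recv 94: fwd
Round 4: pos1(id19) recv 94: fwd
Round 5: pos2(id94) recv 94: ELECTED

Answer: 26,45,94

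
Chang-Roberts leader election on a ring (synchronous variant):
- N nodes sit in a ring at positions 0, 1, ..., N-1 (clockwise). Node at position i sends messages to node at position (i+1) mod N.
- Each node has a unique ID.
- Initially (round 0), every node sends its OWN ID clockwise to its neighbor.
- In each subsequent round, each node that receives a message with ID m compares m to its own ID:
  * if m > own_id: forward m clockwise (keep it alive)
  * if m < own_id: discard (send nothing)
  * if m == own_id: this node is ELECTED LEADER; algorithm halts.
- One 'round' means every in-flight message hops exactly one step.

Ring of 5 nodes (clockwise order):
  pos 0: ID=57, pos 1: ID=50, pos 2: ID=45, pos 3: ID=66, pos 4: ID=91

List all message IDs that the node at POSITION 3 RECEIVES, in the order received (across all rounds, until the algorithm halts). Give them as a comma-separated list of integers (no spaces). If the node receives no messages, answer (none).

Answer: 45,50,57,91

Derivation:
Round 1: pos1(id50) recv 57: fwd; pos2(id45) recv 50: fwd; pos3(id66) recv 45: drop; pos4(id91) recv 66: drop; pos0(id57) recv 91: fwd
Round 2: pos2(id45) recv 57: fwd; pos3(id66) recv 50: drop; pos1(id50) recv 91: fwd
Round 3: pos3(id66) recv 57: drop; pos2(id45) recv 91: fwd
Round 4: pos3(id66) recv 91: fwd
Round 5: pos4(id91) recv 91: ELECTED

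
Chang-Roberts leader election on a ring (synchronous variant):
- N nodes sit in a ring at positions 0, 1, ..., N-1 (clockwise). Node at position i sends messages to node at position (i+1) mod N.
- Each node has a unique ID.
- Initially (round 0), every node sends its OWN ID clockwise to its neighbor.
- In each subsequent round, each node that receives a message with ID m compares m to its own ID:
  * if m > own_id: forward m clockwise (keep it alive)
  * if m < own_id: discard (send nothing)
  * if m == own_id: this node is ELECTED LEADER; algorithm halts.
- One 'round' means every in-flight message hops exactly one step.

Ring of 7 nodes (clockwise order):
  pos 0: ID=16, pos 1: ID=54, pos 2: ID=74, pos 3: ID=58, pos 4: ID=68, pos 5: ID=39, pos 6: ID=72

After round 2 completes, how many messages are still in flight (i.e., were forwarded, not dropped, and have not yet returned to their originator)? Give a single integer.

Round 1: pos1(id54) recv 16: drop; pos2(id74) recv 54: drop; pos3(id58) recv 74: fwd; pos4(id68) recv 58: drop; pos5(id39) recv 68: fwd; pos6(id72) recv 39: drop; pos0(id16) recv 72: fwd
Round 2: pos4(id68) recv 74: fwd; pos6(id72) recv 68: drop; pos1(id54) recv 72: fwd
After round 2: 2 messages still in flight

Answer: 2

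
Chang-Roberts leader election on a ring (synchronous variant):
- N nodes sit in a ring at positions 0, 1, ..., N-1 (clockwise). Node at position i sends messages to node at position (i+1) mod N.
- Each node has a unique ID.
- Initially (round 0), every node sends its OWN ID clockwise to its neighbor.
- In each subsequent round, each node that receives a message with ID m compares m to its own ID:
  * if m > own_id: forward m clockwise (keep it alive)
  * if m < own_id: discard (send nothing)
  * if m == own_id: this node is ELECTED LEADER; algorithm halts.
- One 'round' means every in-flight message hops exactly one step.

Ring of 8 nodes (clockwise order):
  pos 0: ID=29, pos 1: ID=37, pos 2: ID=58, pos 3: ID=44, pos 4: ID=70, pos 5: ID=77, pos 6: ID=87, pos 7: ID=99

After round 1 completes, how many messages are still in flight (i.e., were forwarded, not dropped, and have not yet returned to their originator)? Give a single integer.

Round 1: pos1(id37) recv 29: drop; pos2(id58) recv 37: drop; pos3(id44) recv 58: fwd; pos4(id70) recv 44: drop; pos5(id77) recv 70: drop; pos6(id87) recv 77: drop; pos7(id99) recv 87: drop; pos0(id29) recv 99: fwd
After round 1: 2 messages still in flight

Answer: 2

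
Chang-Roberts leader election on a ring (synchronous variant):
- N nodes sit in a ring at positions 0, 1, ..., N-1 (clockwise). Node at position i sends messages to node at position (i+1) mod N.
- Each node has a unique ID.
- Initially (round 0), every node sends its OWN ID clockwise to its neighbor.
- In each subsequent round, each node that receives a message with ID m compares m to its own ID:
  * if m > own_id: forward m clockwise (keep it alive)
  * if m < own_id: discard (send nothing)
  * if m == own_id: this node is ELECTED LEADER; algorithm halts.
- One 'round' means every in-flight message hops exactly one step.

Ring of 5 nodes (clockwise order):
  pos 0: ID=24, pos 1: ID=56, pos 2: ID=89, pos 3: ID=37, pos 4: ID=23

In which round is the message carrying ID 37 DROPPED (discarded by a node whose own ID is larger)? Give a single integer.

Round 1: pos1(id56) recv 24: drop; pos2(id89) recv 56: drop; pos3(id37) recv 89: fwd; pos4(id23) recv 37: fwd; pos0(id24) recv 23: drop
Round 2: pos4(id23) recv 89: fwd; pos0(id24) recv 37: fwd
Round 3: pos0(id24) recv 89: fwd; pos1(id56) recv 37: drop
Round 4: pos1(id56) recv 89: fwd
Round 5: pos2(id89) recv 89: ELECTED
Message ID 37 originates at pos 3; dropped at pos 1 in round 3

Answer: 3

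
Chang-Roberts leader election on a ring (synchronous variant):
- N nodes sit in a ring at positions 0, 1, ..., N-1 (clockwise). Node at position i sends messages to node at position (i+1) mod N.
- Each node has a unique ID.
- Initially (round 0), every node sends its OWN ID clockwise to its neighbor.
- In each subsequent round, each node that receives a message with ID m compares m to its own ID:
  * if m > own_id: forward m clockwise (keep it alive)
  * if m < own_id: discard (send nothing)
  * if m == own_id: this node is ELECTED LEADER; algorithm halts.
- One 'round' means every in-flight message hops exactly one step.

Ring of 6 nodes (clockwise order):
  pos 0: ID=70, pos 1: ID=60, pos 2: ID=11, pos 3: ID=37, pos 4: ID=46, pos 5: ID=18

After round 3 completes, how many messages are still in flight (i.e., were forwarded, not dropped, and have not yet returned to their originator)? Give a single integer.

Round 1: pos1(id60) recv 70: fwd; pos2(id11) recv 60: fwd; pos3(id37) recv 11: drop; pos4(id46) recv 37: drop; pos5(id18) recv 46: fwd; pos0(id70) recv 18: drop
Round 2: pos2(id11) recv 70: fwd; pos3(id37) recv 60: fwd; pos0(id70) recv 46: drop
Round 3: pos3(id37) recv 70: fwd; pos4(id46) recv 60: fwd
After round 3: 2 messages still in flight

Answer: 2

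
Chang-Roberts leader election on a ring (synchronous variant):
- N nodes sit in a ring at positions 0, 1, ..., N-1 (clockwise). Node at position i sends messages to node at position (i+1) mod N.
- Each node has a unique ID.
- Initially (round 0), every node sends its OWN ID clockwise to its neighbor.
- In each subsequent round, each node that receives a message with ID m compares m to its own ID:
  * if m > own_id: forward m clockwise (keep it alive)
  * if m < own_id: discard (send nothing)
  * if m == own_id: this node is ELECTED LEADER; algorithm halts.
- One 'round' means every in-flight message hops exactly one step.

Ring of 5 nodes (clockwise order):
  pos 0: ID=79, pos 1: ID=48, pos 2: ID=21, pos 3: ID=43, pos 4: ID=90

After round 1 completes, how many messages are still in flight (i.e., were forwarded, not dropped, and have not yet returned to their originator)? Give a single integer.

Answer: 3

Derivation:
Round 1: pos1(id48) recv 79: fwd; pos2(id21) recv 48: fwd; pos3(id43) recv 21: drop; pos4(id90) recv 43: drop; pos0(id79) recv 90: fwd
After round 1: 3 messages still in flight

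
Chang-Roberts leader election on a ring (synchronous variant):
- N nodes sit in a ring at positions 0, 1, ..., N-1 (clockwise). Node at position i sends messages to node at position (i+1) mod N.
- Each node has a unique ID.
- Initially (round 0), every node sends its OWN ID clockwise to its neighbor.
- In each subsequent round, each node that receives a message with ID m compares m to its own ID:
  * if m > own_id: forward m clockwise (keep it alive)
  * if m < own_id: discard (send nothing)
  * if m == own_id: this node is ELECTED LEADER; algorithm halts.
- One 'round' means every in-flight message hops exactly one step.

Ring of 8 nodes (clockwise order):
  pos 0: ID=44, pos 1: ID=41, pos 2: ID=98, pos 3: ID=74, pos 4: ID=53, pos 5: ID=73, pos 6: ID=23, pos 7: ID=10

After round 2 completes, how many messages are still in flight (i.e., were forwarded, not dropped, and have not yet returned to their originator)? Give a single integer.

Answer: 3

Derivation:
Round 1: pos1(id41) recv 44: fwd; pos2(id98) recv 41: drop; pos3(id74) recv 98: fwd; pos4(id53) recv 74: fwd; pos5(id73) recv 53: drop; pos6(id23) recv 73: fwd; pos7(id10) recv 23: fwd; pos0(id44) recv 10: drop
Round 2: pos2(id98) recv 44: drop; pos4(id53) recv 98: fwd; pos5(id73) recv 74: fwd; pos7(id10) recv 73: fwd; pos0(id44) recv 23: drop
After round 2: 3 messages still in flight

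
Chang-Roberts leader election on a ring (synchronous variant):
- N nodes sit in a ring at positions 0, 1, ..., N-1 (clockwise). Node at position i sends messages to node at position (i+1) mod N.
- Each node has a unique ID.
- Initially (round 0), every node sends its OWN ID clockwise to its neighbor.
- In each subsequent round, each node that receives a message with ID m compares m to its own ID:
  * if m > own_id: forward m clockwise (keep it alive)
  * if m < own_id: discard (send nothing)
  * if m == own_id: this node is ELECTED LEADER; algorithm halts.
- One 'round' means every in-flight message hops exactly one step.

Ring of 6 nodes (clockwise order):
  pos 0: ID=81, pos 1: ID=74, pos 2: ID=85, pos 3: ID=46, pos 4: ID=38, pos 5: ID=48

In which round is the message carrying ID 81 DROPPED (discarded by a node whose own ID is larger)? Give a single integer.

Round 1: pos1(id74) recv 81: fwd; pos2(id85) recv 74: drop; pos3(id46) recv 85: fwd; pos4(id38) recv 46: fwd; pos5(id48) recv 38: drop; pos0(id81) recv 48: drop
Round 2: pos2(id85) recv 81: drop; pos4(id38) recv 85: fwd; pos5(id48) recv 46: drop
Round 3: pos5(id48) recv 85: fwd
Round 4: pos0(id81) recv 85: fwd
Round 5: pos1(id74) recv 85: fwd
Round 6: pos2(id85) recv 85: ELECTED
Message ID 81 originates at pos 0; dropped at pos 2 in round 2

Answer: 2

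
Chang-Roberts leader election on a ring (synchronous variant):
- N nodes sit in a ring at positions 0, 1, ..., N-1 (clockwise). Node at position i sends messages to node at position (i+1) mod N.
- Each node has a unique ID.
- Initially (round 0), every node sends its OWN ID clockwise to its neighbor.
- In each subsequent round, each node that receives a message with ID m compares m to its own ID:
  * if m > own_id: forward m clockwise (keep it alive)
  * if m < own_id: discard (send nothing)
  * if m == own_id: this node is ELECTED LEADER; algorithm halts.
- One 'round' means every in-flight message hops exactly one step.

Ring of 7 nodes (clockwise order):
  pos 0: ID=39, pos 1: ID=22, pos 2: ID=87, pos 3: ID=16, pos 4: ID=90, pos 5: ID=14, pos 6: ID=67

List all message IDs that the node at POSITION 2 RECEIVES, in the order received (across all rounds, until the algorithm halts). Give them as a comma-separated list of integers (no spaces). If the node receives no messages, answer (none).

Round 1: pos1(id22) recv 39: fwd; pos2(id87) recv 22: drop; pos3(id16) recv 87: fwd; pos4(id90) recv 16: drop; pos5(id14) recv 90: fwd; pos6(id67) recv 14: drop; pos0(id39) recv 67: fwd
Round 2: pos2(id87) recv 39: drop; pos4(id90) recv 87: drop; pos6(id67) recv 90: fwd; pos1(id22) recv 67: fwd
Round 3: pos0(id39) recv 90: fwd; pos2(id87) recv 67: drop
Round 4: pos1(id22) recv 90: fwd
Round 5: pos2(id87) recv 90: fwd
Round 6: pos3(id16) recv 90: fwd
Round 7: pos4(id90) recv 90: ELECTED

Answer: 22,39,67,90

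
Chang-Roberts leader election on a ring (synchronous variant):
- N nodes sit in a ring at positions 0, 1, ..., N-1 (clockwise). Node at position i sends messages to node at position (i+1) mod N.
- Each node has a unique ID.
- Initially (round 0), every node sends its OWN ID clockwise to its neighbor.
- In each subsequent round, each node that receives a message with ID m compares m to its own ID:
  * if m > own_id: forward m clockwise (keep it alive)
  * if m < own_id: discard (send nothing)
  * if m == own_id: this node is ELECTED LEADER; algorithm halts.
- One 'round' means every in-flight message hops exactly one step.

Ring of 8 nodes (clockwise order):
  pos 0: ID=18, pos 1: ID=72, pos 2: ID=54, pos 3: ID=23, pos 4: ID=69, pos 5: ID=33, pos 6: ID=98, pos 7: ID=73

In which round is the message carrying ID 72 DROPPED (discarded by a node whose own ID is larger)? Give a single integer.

Round 1: pos1(id72) recv 18: drop; pos2(id54) recv 72: fwd; pos3(id23) recv 54: fwd; pos4(id69) recv 23: drop; pos5(id33) recv 69: fwd; pos6(id98) recv 33: drop; pos7(id73) recv 98: fwd; pos0(id18) recv 73: fwd
Round 2: pos3(id23) recv 72: fwd; pos4(id69) recv 54: drop; pos6(id98) recv 69: drop; pos0(id18) recv 98: fwd; pos1(id72) recv 73: fwd
Round 3: pos4(id69) recv 72: fwd; pos1(id72) recv 98: fwd; pos2(id54) recv 73: fwd
Round 4: pos5(id33) recv 72: fwd; pos2(id54) recv 98: fwd; pos3(id23) recv 73: fwd
Round 5: pos6(id98) recv 72: drop; pos3(id23) recv 98: fwd; pos4(id69) recv 73: fwd
Round 6: pos4(id69) recv 98: fwd; pos5(id33) recv 73: fwd
Round 7: pos5(id33) recv 98: fwd; pos6(id98) recv 73: drop
Round 8: pos6(id98) recv 98: ELECTED
Message ID 72 originates at pos 1; dropped at pos 6 in round 5

Answer: 5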